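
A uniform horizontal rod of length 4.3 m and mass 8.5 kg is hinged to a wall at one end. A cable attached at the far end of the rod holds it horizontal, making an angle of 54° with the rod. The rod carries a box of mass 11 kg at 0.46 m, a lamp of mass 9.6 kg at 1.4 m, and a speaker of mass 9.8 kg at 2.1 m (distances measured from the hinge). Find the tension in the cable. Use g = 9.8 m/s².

About the hinge:
Beam weight: 8.5 × 9.8 = 83.3 N down at 2.15 m → arm 2.15 m, τ = 83.3 × 2.15 = 179.1 N·m clockwise.
Box: 11 × 9.8 = 107.8 N down at 0.46 m → arm 0.46 m, τ = 107.8 × 0.46 = 49.59 N·m clockwise.
Lamp: 9.6 × 9.8 = 94.08 N down at 1.4 m → arm 1.4 m, τ = 94.08 × 1.4 = 131.7 N·m clockwise.
Speaker: 9.8 × 9.8 = 96.04 N down at 2.1 m → arm 2.1 m, τ = 96.04 × 2.1 = 201.7 N·m clockwise.
Total clockwise load moment = 562.1 N·m.
The cable tension T acts at 4.3 m; only its component perpendicular to the rod, T sinθ, produces torque. sin 54° = 0.809.
Balancing moments: T × 4.3 × 0.809 = 562.1, giving T = 562.1 / 3.479 = 162 N.

T ≈ 162 N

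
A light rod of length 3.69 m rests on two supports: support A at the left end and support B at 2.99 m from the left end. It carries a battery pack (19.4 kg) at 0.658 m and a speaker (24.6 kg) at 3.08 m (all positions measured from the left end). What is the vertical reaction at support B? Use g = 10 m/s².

R_B ≈ 296 N

Taking torques about support A:
Battery pack: 19.4 × 10 = 194 N down at 0.658 m → arm 0.658 m, τ = 194 × 0.658 = 127.7 N·m clockwise.
Speaker: 24.6 × 10 = 246 N down at 3.08 m → arm 3.08 m, τ = 246 × 3.08 = 757.7 N·m clockwise.
Net load moment about support A = 885.4 N·m clockwise.
Reaction R at support B is upward at 2.99 m, arm 2.99 m → moment R × 2.99 counterclockwise.
Στ = 0 ⇒ R × 2.99 = 885.4 ⇒ R = 296 N.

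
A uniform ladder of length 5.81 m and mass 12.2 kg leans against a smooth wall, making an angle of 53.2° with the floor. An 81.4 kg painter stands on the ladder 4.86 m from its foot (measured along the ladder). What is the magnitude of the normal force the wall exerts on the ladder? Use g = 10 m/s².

N_wall ≈ 555 N

About the foot of the ladder:
Ladder weight 12.2×10 = 122 N acts at 2.905 m along the ladder; its horizontal arm is 2.905·cos53.2° = 1.74 m → τ = 212.3 N·m clockwise.
Painter: 81.4×10 = 814 N at 4.86 m → arm 2.911 m → τ = 2370 N·m clockwise.
Wall normal N acts horizontally at the top; its moment arm is the height L sinθ = 5.81·sin53.2° = 4.652 m, counterclockwise.
Setting net torque to zero: N × 4.652 = 2582 → N = 555 N.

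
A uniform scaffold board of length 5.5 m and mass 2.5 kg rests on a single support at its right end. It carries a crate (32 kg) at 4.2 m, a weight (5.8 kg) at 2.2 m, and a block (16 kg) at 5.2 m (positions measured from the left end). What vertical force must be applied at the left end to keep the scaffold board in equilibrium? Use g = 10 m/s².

F ≈ 132 N

Take moments about the right end.
Beam weight: 2.5 × 10 = 25 N down at 2.75 m → arm 2.75 m, τ = 25 × 2.75 = 68.75 N·m counterclockwise.
Crate: 32 × 10 = 320 N down at 4.2 m → arm 1.3 m, τ = 320 × 1.3 = 416 N·m counterclockwise.
Weight: 5.8 × 10 = 58 N down at 2.2 m → arm 3.3 m, τ = 58 × 3.3 = 191.4 N·m counterclockwise.
Block: 16 × 10 = 160 N down at 5.2 m → arm 0.3 m, τ = 160 × 0.3 = 48 N·m counterclockwise.
Net moment of the loads = 724.1 N·m counterclockwise.
The upward force F acts at the left end, arm 5.5 m, giving F × 5.5 clockwise.
Στ = 0 ⇒ F × 5.5 = 724.1 ⇒ F = 724.1 / 5.5 = 132 N.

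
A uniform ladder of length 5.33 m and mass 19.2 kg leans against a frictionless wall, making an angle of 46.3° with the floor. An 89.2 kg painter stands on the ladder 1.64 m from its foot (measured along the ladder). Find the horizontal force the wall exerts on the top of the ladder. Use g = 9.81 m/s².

Taking torques about the foot of the ladder:
Ladder weight 19.2×9.81 = 188.4 N acts at 2.665 m along the ladder; its horizontal arm is 2.665·cos46.3° = 1.841 m → τ = 346.8 N·m clockwise.
Painter: 89.2×9.81 = 875.1 N at 1.64 m → arm 1.133 m → τ = 991.5 N·m clockwise.
Wall normal N acts horizontally at the top; its moment arm is the height L sinθ = 5.33·sin46.3° = 3.853 m, counterclockwise.
Setting net torque to zero: N × 3.853 = 1338 → N = 347 N.

N_wall ≈ 347 N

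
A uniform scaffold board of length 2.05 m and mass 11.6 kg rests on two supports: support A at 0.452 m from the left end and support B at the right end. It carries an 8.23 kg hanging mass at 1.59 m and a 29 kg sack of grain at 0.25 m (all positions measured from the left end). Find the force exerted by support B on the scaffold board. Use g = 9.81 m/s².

R_B ≈ 62.3 N

Taking torques about support A:
Beam weight: 11.6 × 9.81 = 113.8 N down at 1.025 m → arm 0.573 m, τ = 113.8 × 0.573 = 65.21 N·m clockwise.
Hanging mass: 8.23 × 9.81 = 80.74 N down at 1.59 m → arm 1.138 m, τ = 80.74 × 1.138 = 91.88 N·m clockwise.
Sack of grain: 29 × 9.81 = 284.5 N down at 0.25 m → arm 0.202 m, τ = 284.5 × 0.202 = 57.47 N·m counterclockwise.
Net load moment about support A = 99.62 N·m clockwise.
Reaction R at support B is upward at 2.05 m, arm 1.598 m → moment R × 1.598 counterclockwise.
Στ = 0 ⇒ R × 1.598 = 99.62 ⇒ R = 62.3 N.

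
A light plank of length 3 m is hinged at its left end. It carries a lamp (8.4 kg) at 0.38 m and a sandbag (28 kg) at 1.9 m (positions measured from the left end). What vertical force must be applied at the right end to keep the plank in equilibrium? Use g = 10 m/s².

Choose the left end as the axis so the unknown pivot reaction has zero arm there.
Lamp: 8.4 × 10 = 84 N down at 0.38 m → arm 0.38 m, τ = 84 × 0.38 = 31.92 N·m clockwise.
Sandbag: 28 × 10 = 280 N down at 1.9 m → arm 1.9 m, τ = 280 × 1.9 = 532 N·m clockwise.
Net moment of the loads = 563.9 N·m clockwise.
The upward force F acts at the right end, arm 3 m, giving F × 3 counterclockwise.
For rotational equilibrium, F × 3 = 563.9, so F = 563.9 / 3 = 188 N.

F ≈ 188 N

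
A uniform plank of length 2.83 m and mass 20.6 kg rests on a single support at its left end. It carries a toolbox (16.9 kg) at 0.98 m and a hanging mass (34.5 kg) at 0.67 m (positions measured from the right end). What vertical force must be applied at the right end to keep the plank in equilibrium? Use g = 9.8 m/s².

F ≈ 467 N

Taking torques about the left end:
Beam weight: 20.6 × 9.8 = 201.9 N down at 1.415 m → arm 1.415 m, τ = 201.9 × 1.415 = 285.7 N·m clockwise.
Toolbox: 16.9 × 9.8 = 165.6 N down at 0.98 m → arm 1.85 m, τ = 165.6 × 1.85 = 306.4 N·m clockwise.
Hanging mass: 34.5 × 9.8 = 338.1 N down at 0.67 m → arm 2.16 m, τ = 338.1 × 2.16 = 730.3 N·m clockwise.
Net moment of the loads = 1322 N·m clockwise.
The upward force F acts at the right end, arm 2.83 m, giving F × 2.83 counterclockwise.
Στ = 0 ⇒ F × 2.83 = 1322 ⇒ F = 1322 / 2.83 = 467 N.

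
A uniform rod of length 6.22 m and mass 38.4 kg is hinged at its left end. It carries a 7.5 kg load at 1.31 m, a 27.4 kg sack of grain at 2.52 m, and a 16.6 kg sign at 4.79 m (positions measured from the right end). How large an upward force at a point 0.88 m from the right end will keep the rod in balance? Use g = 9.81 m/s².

Sum moments about the left end (the unknown pivot reaction has zero arm there).
Beam weight: 38.4 × 9.81 = 376.7 N down at 3.11 m → arm 3.11 m, τ = 376.7 × 3.11 = 1172 N·m clockwise.
Load: 7.5 × 9.81 = 73.58 N down at 1.31 m → arm 4.91 m, τ = 73.58 × 4.91 = 361.3 N·m clockwise.
Sack of grain: 27.4 × 9.81 = 268.8 N down at 2.52 m → arm 3.7 m, τ = 268.8 × 3.7 = 994.6 N·m clockwise.
Sign: 16.6 × 9.81 = 162.8 N down at 4.79 m → arm 1.43 m, τ = 162.8 × 1.43 = 232.8 N·m clockwise.
Net moment of the loads = 2761 N·m clockwise.
The upward force F acts at a point 0.88 m from the right end, arm 5.34 m, giving F × 5.34 counterclockwise.
Balancing moments: F × 5.34 = 2761, giving F = 2761 / 5.34 = 517 N.

F ≈ 517 N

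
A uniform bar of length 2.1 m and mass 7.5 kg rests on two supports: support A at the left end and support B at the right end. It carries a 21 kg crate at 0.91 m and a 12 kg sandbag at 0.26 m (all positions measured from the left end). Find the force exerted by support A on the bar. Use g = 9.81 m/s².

R_A ≈ 257 N

Choose support B as the axis so its reaction then has zero moment arm.
Beam weight: 7.5 × 9.81 = 73.58 N down at 1.05 m → arm 1.05 m, τ = 73.58 × 1.05 = 77.26 N·m counterclockwise.
Crate: 21 × 9.81 = 206 N down at 0.91 m → arm 1.19 m, τ = 206 × 1.19 = 245.1 N·m counterclockwise.
Sandbag: 12 × 9.81 = 117.7 N down at 0.26 m → arm 1.84 m, τ = 117.7 × 1.84 = 216.6 N·m counterclockwise.
Net load moment about support B = 539 N·m counterclockwise.
Reaction R at support A is upward at 0 m, arm 2.1 m → moment R × 2.1 clockwise.
Setting net torque to zero: R × 2.1 = 539 → R = 257 N.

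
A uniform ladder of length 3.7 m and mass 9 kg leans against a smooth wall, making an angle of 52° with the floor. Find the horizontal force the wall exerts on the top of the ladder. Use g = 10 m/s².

N_wall ≈ 35.2 N

Sum moments about the foot of the ladder (the floor normal and friction both act there and drop out).
Ladder weight 9×10 = 90 N acts at 1.85 m along the ladder; its horizontal arm is 1.85·cos52° = 1.139 m → τ = 102.5 N·m clockwise.
Wall normal N acts horizontally at the top; its moment arm is the height L sinθ = 3.7·sin52° = 2.916 m, counterclockwise.
Setting net torque to zero: N × 2.916 = 102.5 → N = 35.2 N.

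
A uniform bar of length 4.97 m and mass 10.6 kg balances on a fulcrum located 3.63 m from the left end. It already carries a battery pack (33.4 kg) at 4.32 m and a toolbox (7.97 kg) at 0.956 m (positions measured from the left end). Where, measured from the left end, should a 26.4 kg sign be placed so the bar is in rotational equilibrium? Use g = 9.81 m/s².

Take moments about the fulcrum (at 3.63 m from the left end).
Beam weight: 10.6 × 9.81 = 104 N down at 2.485 m → arm 1.145 m, τ = 104 × 1.145 = 119.1 N·m counterclockwise.
Battery pack: 33.4 × 9.81 = 327.7 N down at 4.32 m → arm 0.69 m, τ = 327.7 × 0.69 = 226.1 N·m clockwise.
Toolbox: 7.97 × 9.81 = 78.19 N down at 0.956 m → arm 2.674 m, τ = 78.19 × 2.674 = 209.1 N·m counterclockwise.
Net moment of existing loads = 102.1 N·m counterclockwise.
The sign weighs 26.4 × 9.81 = 259 N and must supply an equal clockwise moment, so its lever arm about the fulcrum is 102.1 / 259 = 0.394 m.
That puts it at 3.63 + 0.394 = 4.02 m from the left end.

x ≈ 4.02 m from the left end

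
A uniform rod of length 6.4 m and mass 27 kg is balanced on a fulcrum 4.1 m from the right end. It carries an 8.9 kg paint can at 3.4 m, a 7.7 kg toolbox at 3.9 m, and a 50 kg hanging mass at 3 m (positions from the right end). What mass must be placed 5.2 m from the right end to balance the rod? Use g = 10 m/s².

Choose the fulcrum (at 4.1 m from the right end) as the axis so the support reaction has zero arm there.
Beam weight: 27 × 10 = 270 N down at 3.2 m → arm 0.9 m, τ = 270 × 0.9 = 243 N·m clockwise.
Paint can: 8.9 × 10 = 89 N down at 3.4 m → arm 0.7 m, τ = 89 × 0.7 = 62.3 N·m clockwise.
Toolbox: 7.7 × 10 = 77 N down at 3.9 m → arm 0.2 m, τ = 77 × 0.2 = 15.4 N·m clockwise.
Hanging mass: 50 × 10 = 500 N down at 3 m → arm 1.1 m, τ = 500 × 1.1 = 550 N·m clockwise.
Net moment of known loads = 870.7 N·m clockwise.
An unknown mass m at 5.2 m has arm 1.1 m; its moment is m·g·1.1 counterclockwise.
Στ = 0 ⇒ m × 10 × 1.1 = 870.7 ⇒ m = 870.7 / (10 × 1.1) = 79.2 kg.

m ≈ 79.2 kg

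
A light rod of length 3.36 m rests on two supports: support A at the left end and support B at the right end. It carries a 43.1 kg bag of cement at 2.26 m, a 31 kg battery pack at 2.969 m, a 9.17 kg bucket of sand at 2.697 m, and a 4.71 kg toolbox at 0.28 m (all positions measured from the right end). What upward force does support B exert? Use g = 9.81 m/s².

R_B ≈ 234 N

About support A:
Bag of cement: 43.1 × 9.81 = 422.8 N down at 2.26 m → arm 1.1 m, τ = 422.8 × 1.1 = 465.1 N·m clockwise.
Battery pack: 31 × 9.81 = 304.1 N down at 2.969 m → arm 0.391 m, τ = 304.1 × 0.391 = 118.9 N·m clockwise.
Bucket of sand: 9.17 × 9.81 = 89.96 N down at 2.697 m → arm 0.663 m, τ = 89.96 × 0.663 = 59.64 N·m clockwise.
Toolbox: 4.71 × 9.81 = 46.21 N down at 0.28 m → arm 3.08 m, τ = 46.21 × 3.08 = 142.3 N·m clockwise.
Net load moment about support A = 785.9 N·m clockwise.
Reaction R at support B is upward at 0 m, arm 3.36 m → moment R × 3.36 counterclockwise.
Στ = 0 ⇒ R × 3.36 = 785.9 ⇒ R = 234 N.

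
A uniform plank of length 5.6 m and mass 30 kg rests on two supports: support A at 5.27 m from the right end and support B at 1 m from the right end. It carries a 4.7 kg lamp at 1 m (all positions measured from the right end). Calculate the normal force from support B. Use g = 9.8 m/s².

Taking torques about support A:
Beam weight: 30 × 9.8 = 294 N down at 2.8 m → arm 2.47 m, τ = 294 × 2.47 = 726.2 N·m clockwise.
Lamp: 4.7 × 9.8 = 46.06 N down at 1 m → arm 4.27 m, τ = 46.06 × 4.27 = 196.7 N·m clockwise.
Net load moment about support A = 922.9 N·m clockwise.
Reaction R at support B is upward at 1 m, arm 4.27 m → moment R × 4.27 counterclockwise.
Balancing moments: R × 4.27 = 922.9, giving R = 216 N.

R_B ≈ 216 N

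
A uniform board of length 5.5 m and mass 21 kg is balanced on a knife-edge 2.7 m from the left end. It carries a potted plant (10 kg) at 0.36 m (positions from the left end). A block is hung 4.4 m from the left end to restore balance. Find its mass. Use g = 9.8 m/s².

m ≈ 13.1 kg

About the knife-edge (at 2.7 m from the left end):
Beam weight: 21 × 9.8 = 205.8 N down at 2.75 m → arm 0.05 m, τ = 205.8 × 0.05 = 10.29 N·m clockwise.
Potted plant: 10 × 9.8 = 98 N down at 0.36 m → arm 2.34 m, τ = 98 × 2.34 = 229.3 N·m counterclockwise.
Net moment of known loads = 219 N·m counterclockwise.
An unknown mass m at 4.4 m has arm 1.7 m; its moment is m·g·1.7 clockwise.
Setting net torque to zero: m × 9.8 × 1.7 = 219 → m = 219 / (9.8 × 1.7) = 13.1 kg.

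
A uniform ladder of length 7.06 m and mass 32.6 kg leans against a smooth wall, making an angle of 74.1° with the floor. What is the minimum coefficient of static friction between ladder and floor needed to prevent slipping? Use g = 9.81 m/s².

μ_min ≈ 0.142

About the foot of the ladder:
Ladder weight 32.6×9.81 = 319.8 N acts at 3.53 m along the ladder; its horizontal arm is 3.53·cos74.1° = 0.9671 m → τ = 309.3 N·m clockwise.
Wall normal N acts horizontally at the top; its moment arm is the height L sinθ = 7.06·sin74.1° = 6.79 m, counterclockwise.
Setting net torque to zero: N × 6.79 = 309.3 → N = 45.55 N.
ΣFx = 0 ⇒ f = N_wall = 45.55 N. ΣFy = 0 ⇒ N_floor = 319.8 N.
μ_min = f / N_floor = 45.55 / 319.8 = 0.142.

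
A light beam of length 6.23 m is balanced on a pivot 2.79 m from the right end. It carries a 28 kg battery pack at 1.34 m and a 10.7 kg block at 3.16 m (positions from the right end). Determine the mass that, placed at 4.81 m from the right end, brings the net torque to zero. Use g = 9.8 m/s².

m ≈ 18.1 kg

Sum moments about the pivot (at 2.79 m from the right end) (the support reaction has zero arm there).
Battery pack: 28 × 9.8 = 274.4 N down at 1.34 m → arm 1.45 m, τ = 274.4 × 1.45 = 397.9 N·m clockwise.
Block: 10.7 × 9.8 = 104.9 N down at 3.16 m → arm 0.37 m, τ = 104.9 × 0.37 = 38.81 N·m counterclockwise.
Net moment of known loads = 359.1 N·m clockwise.
An unknown mass m at 4.81 m has arm 2.02 m; its moment is m·g·2.02 counterclockwise.
Setting net torque to zero: m × 9.8 × 2.02 = 359.1 → m = 359.1 / (9.8 × 2.02) = 18.1 kg.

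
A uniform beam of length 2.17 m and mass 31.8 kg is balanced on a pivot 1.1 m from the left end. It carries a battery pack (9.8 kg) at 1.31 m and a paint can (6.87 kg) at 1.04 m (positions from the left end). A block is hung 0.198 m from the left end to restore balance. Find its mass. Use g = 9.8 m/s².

About the pivot (at 1.1 m from the left end):
Beam weight: 31.8 × 9.8 = 311.6 N down at 1.085 m → arm 0.015 m, τ = 311.6 × 0.015 = 4.674 N·m counterclockwise.
Battery pack: 9.8 × 9.8 = 96.04 N down at 1.31 m → arm 0.21 m, τ = 96.04 × 0.21 = 20.17 N·m clockwise.
Paint can: 6.87 × 9.8 = 67.33 N down at 1.04 m → arm 0.06 m, τ = 67.33 × 0.06 = 4.04 N·m counterclockwise.
Net moment of known loads = 11.46 N·m clockwise.
An unknown mass m at 0.198 m has arm 0.902 m; its moment is m·g·0.902 counterclockwise.
Balancing moments: m × 9.8 × 0.902 = 11.46, giving m = 11.46 / (9.8 × 0.902) = 1.3 kg.

m ≈ 1.3 kg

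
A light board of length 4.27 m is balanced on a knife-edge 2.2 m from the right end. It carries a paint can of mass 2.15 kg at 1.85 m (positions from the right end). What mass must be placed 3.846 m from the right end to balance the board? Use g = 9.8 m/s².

Choose the knife-edge (at 2.2 m from the right end) as the axis so the support reaction has zero arm there.
Paint can: 2.15 × 9.8 = 21.07 N down at 1.85 m → arm 0.35 m, τ = 21.07 × 0.35 = 7.374 N·m clockwise.
Net moment of known loads = 7.374 N·m clockwise.
An unknown mass m at 3.846 m has arm 1.646 m; its moment is m·g·1.646 counterclockwise.
Balancing moments: m × 9.8 × 1.646 = 7.374, giving m = 7.374 / (9.8 × 1.646) = 0.457 kg.

m ≈ 0.457 kg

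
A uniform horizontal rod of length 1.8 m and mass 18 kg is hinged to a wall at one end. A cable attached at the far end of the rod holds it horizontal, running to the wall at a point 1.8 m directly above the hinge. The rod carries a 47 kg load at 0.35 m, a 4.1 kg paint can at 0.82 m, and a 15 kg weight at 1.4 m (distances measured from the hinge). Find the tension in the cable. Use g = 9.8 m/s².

T ≈ 439 N

About the hinge:
Beam weight: 18 × 9.8 = 176.4 N down at 0.9 m → arm 0.9 m, τ = 176.4 × 0.9 = 158.8 N·m clockwise.
Load: 47 × 9.8 = 460.6 N down at 0.35 m → arm 0.35 m, τ = 460.6 × 0.35 = 161.2 N·m clockwise.
Paint can: 4.1 × 9.8 = 40.18 N down at 0.82 m → arm 0.82 m, τ = 40.18 × 0.82 = 32.95 N·m clockwise.
Weight: 15 × 9.8 = 147 N down at 1.4 m → arm 1.4 m, τ = 147 × 1.4 = 205.8 N·m clockwise.
Total clockwise load moment = 558.8 N·m.
The cable tension T acts at 1.8 m; only its component perpendicular to the rod, T sinθ, produces torque. sinθ = h/√(h²+d²) = 1.8/√(1.8²+1.8²) = 0.7071.
For rotational equilibrium, T × 1.8 × 0.7071 = 558.8, so T = 558.8 / 1.273 = 439 N.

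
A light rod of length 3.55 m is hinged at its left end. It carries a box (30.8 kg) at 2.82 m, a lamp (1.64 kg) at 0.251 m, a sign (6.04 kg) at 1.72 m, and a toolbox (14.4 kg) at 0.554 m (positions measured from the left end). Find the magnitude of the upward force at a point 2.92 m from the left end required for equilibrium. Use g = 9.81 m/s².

Take moments about the left end.
Box: 30.8 × 9.81 = 302.1 N down at 2.82 m → arm 2.82 m, τ = 302.1 × 2.82 = 851.9 N·m clockwise.
Lamp: 1.64 × 9.81 = 16.09 N down at 0.251 m → arm 0.251 m, τ = 16.09 × 0.251 = 4.039 N·m clockwise.
Sign: 6.04 × 9.81 = 59.25 N down at 1.72 m → arm 1.72 m, τ = 59.25 × 1.72 = 101.9 N·m clockwise.
Toolbox: 14.4 × 9.81 = 141.3 N down at 0.554 m → arm 0.554 m, τ = 141.3 × 0.554 = 78.28 N·m clockwise.
Net moment of the loads = 1036 N·m clockwise.
The upward force F acts at a point 2.92 m from the left end, arm 2.92 m, giving F × 2.92 counterclockwise.
For rotational equilibrium, F × 2.92 = 1036, so F = 1036 / 2.92 = 355 N.

F ≈ 355 N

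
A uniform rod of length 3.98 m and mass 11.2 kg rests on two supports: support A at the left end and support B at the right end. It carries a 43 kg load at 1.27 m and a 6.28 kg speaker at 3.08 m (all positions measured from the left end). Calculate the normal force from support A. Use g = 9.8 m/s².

R_A ≈ 356 N

About support B:
Beam weight: 11.2 × 9.8 = 109.8 N down at 1.99 m → arm 1.99 m, τ = 109.8 × 1.99 = 218.5 N·m counterclockwise.
Load: 43 × 9.8 = 421.4 N down at 1.27 m → arm 2.71 m, τ = 421.4 × 2.71 = 1142 N·m counterclockwise.
Speaker: 6.28 × 9.8 = 61.54 N down at 3.08 m → arm 0.9 m, τ = 61.54 × 0.9 = 55.39 N·m counterclockwise.
Net load moment about support B = 1416 N·m counterclockwise.
Reaction R at support A is upward at 0 m, arm 3.98 m → moment R × 3.98 clockwise.
Balancing moments: R × 3.98 = 1416, giving R = 356 N.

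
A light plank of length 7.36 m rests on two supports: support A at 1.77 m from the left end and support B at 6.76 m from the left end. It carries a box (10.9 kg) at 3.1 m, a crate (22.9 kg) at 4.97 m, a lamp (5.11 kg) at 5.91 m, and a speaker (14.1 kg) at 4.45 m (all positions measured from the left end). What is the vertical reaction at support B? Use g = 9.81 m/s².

R_B ≈ 288 N

Taking torques about support A:
Box: 10.9 × 9.81 = 106.9 N down at 3.1 m → arm 1.33 m, τ = 106.9 × 1.33 = 142.2 N·m clockwise.
Crate: 22.9 × 9.81 = 224.6 N down at 4.97 m → arm 3.2 m, τ = 224.6 × 3.2 = 718.7 N·m clockwise.
Lamp: 5.11 × 9.81 = 50.13 N down at 5.91 m → arm 4.14 m, τ = 50.13 × 4.14 = 207.5 N·m clockwise.
Speaker: 14.1 × 9.81 = 138.3 N down at 4.45 m → arm 2.68 m, τ = 138.3 × 2.68 = 370.6 N·m clockwise.
Net load moment about support A = 1439 N·m clockwise.
Reaction R at support B is upward at 6.76 m, arm 4.99 m → moment R × 4.99 counterclockwise.
For rotational equilibrium, R × 4.99 = 1439, so R = 288 N.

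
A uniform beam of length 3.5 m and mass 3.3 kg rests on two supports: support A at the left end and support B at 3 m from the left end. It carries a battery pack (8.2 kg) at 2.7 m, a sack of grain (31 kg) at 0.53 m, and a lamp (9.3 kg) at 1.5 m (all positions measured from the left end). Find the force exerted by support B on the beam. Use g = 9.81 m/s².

Sum moments about support A (its reaction then has zero moment arm).
Beam weight: 3.3 × 9.81 = 32.37 N down at 1.75 m → arm 1.75 m, τ = 32.37 × 1.75 = 56.65 N·m clockwise.
Battery pack: 8.2 × 9.81 = 80.44 N down at 2.7 m → arm 2.7 m, τ = 80.44 × 2.7 = 217.2 N·m clockwise.
Sack of grain: 31 × 9.81 = 304.1 N down at 0.53 m → arm 0.53 m, τ = 304.1 × 0.53 = 161.2 N·m clockwise.
Lamp: 9.3 × 9.81 = 91.23 N down at 1.5 m → arm 1.5 m, τ = 91.23 × 1.5 = 136.8 N·m clockwise.
Net load moment about support A = 571.8 N·m clockwise.
Reaction R at support B is upward at 3 m, arm 3 m → moment R × 3 counterclockwise.
Στ = 0 ⇒ R × 3 = 571.8 ⇒ R = 191 N.

R_B ≈ 191 N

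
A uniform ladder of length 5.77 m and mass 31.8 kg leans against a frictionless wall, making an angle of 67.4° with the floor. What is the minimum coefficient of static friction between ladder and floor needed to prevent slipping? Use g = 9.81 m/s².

Choose the foot of the ladder as the axis so the floor normal and friction both act there and drop out.
Ladder weight 31.8×9.81 = 312 N acts at 2.885 m along the ladder; its horizontal arm is 2.885·cos67.4° = 1.109 m → τ = 346 N·m clockwise.
Wall normal N acts horizontally at the top; its moment arm is the height L sinθ = 5.77·sin67.4° = 5.327 m, counterclockwise.
For rotational equilibrium, N × 5.327 = 346, so N = 64.95 N.
ΣFx = 0 ⇒ f = N_wall = 64.95 N. ΣFy = 0 ⇒ N_floor = 312 N.
μ_min = f / N_floor = 64.95 / 312 = 0.208.

μ_min ≈ 0.208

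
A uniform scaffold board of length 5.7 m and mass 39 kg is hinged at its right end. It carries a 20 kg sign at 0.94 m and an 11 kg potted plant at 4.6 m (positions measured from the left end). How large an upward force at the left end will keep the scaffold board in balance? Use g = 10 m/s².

About the right end:
Beam weight: 39 × 10 = 390 N down at 2.85 m → arm 2.85 m, τ = 390 × 2.85 = 1112 N·m counterclockwise.
Sign: 20 × 10 = 200 N down at 0.94 m → arm 4.76 m, τ = 200 × 4.76 = 952 N·m counterclockwise.
Potted plant: 11 × 10 = 110 N down at 4.6 m → arm 1.1 m, τ = 110 × 1.1 = 121 N·m counterclockwise.
Net moment of the loads = 2185 N·m counterclockwise.
The upward force F acts at the left end, arm 5.7 m, giving F × 5.7 clockwise.
Στ = 0 ⇒ F × 5.7 = 2185 ⇒ F = 2185 / 5.7 = 383 N.

F ≈ 383 N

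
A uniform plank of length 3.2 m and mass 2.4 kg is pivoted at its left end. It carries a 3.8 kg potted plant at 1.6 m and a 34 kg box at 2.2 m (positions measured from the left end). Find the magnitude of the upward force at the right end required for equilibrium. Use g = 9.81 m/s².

F ≈ 260 N

Taking torques about the left end:
Beam weight: 2.4 × 9.81 = 23.54 N down at 1.6 m → arm 1.6 m, τ = 23.54 × 1.6 = 37.66 N·m clockwise.
Potted plant: 3.8 × 9.81 = 37.28 N down at 1.6 m → arm 1.6 m, τ = 37.28 × 1.6 = 59.65 N·m clockwise.
Box: 34 × 9.81 = 333.5 N down at 2.2 m → arm 2.2 m, τ = 333.5 × 2.2 = 733.7 N·m clockwise.
Net moment of the loads = 831 N·m clockwise.
The upward force F acts at the right end, arm 3.2 m, giving F × 3.2 counterclockwise.
Balancing moments: F × 3.2 = 831, giving F = 831 / 3.2 = 260 N.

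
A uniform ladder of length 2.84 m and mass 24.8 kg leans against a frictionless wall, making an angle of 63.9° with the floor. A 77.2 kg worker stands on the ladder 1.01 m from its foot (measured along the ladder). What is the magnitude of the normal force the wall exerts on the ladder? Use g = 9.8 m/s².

N_wall ≈ 191 N

About the foot of the ladder:
Ladder weight 24.8×9.8 = 243 N acts at 1.42 m along the ladder; its horizontal arm is 1.42·cos63.9° = 0.6247 m → τ = 151.8 N·m clockwise.
Worker: 77.2×9.8 = 756.6 N at 1.01 m → arm 0.4443 m → τ = 336.2 N·m clockwise.
Wall normal N acts horizontally at the top; its moment arm is the height L sinθ = 2.84·sin63.9° = 2.55 m, counterclockwise.
Balancing moments: N × 2.55 = 488, giving N = 191 N.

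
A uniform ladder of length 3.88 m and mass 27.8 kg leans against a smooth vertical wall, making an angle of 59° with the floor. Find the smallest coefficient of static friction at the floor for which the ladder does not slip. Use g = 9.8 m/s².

Choose the foot of the ladder as the axis so the floor normal and friction both act there and drop out.
Ladder weight 27.8×9.8 = 272.4 N acts at 1.94 m along the ladder; its horizontal arm is 1.94·cos59° = 0.9992 m → τ = 272.2 N·m clockwise.
Wall normal N acts horizontally at the top; its moment arm is the height L sinθ = 3.88·sin59° = 3.326 m, counterclockwise.
Στ = 0 ⇒ N × 3.326 = 272.2 ⇒ N = 81.84 N.
ΣFx = 0 ⇒ f = N_wall = 81.84 N. ΣFy = 0 ⇒ N_floor = 272.4 N.
μ_min = f / N_floor = 81.84 / 272.4 = 0.3.

μ_min ≈ 0.3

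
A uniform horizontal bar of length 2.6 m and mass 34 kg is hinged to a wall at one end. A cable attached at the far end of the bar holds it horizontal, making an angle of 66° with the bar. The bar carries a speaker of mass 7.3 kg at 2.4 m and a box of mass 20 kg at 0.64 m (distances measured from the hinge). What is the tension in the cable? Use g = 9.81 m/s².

Choose the hinge as the axis so the unknown hinge reaction has zero arm there.
Beam weight: 34 × 9.81 = 333.5 N down at 1.3 m → arm 1.3 m, τ = 333.5 × 1.3 = 433.6 N·m clockwise.
Speaker: 7.3 × 9.81 = 71.61 N down at 2.4 m → arm 2.4 m, τ = 71.61 × 2.4 = 171.9 N·m clockwise.
Box: 20 × 9.81 = 196.2 N down at 0.64 m → arm 0.64 m, τ = 196.2 × 0.64 = 125.6 N·m clockwise.
Total clockwise load moment = 731.1 N·m.
The cable tension T acts at 2.6 m; only its component perpendicular to the bar, T sinθ, produces torque. sin 66° = 0.9135.
Στ = 0 ⇒ T × 2.6 × 0.9135 = 731.1 ⇒ T = 731.1 / 2.375 = 308 N.

T ≈ 308 N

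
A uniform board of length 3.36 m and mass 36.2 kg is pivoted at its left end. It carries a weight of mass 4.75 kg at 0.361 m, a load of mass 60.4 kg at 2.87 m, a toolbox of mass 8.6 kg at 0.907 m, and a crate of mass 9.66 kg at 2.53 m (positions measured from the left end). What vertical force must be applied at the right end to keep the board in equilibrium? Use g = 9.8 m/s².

F ≈ 782 N

Take moments about the left end.
Beam weight: 36.2 × 9.8 = 354.8 N down at 1.68 m → arm 1.68 m, τ = 354.8 × 1.68 = 596.1 N·m clockwise.
Weight: 4.75 × 9.8 = 46.55 N down at 0.361 m → arm 0.361 m, τ = 46.55 × 0.361 = 16.8 N·m clockwise.
Load: 60.4 × 9.8 = 591.9 N down at 2.87 m → arm 2.87 m, τ = 591.9 × 2.87 = 1699 N·m clockwise.
Toolbox: 8.6 × 9.8 = 84.28 N down at 0.907 m → arm 0.907 m, τ = 84.28 × 0.907 = 76.44 N·m clockwise.
Crate: 9.66 × 9.8 = 94.67 N down at 2.53 m → arm 2.53 m, τ = 94.67 × 2.53 = 239.5 N·m clockwise.
Net moment of the loads = 2628 N·m clockwise.
The upward force F acts at the right end, arm 3.36 m, giving F × 3.36 counterclockwise.
Setting net torque to zero: F × 3.36 = 2628 → F = 2628 / 3.36 = 782 N.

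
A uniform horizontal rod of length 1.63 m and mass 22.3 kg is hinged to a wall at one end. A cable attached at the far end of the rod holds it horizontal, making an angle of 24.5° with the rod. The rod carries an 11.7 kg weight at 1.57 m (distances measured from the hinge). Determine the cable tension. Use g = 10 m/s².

Taking torques about the hinge:
Beam weight: 22.3 × 10 = 223 N down at 0.815 m → arm 0.815 m, τ = 223 × 0.815 = 181.7 N·m clockwise.
Weight: 11.7 × 10 = 117 N down at 1.57 m → arm 1.57 m, τ = 117 × 1.57 = 183.7 N·m clockwise.
Total clockwise load moment = 365.4 N·m.
The cable tension T acts at 1.63 m; only its component perpendicular to the rod, T sinθ, produces torque. sin 24.5° = 0.4147.
For rotational equilibrium, T × 1.63 × 0.4147 = 365.4, so T = 365.4 / 0.676 = 541 N.

T ≈ 541 N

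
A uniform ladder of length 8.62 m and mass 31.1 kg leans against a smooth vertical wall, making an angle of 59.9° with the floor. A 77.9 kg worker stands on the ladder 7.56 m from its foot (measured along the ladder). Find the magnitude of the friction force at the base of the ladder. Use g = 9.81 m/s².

f ≈ 477 N

About the foot of the ladder:
Ladder weight 31.1×9.81 = 305.1 N acts at 4.31 m along the ladder; its horizontal arm is 4.31·cos59.9° = 2.162 m → τ = 659.6 N·m clockwise.
Worker: 77.9×9.81 = 764.2 N at 7.56 m → arm 3.791 m → τ = 2897 N·m clockwise.
Wall normal N acts horizontally at the top; its moment arm is the height L sinθ = 8.62·sin59.9° = 7.458 m, counterclockwise.
Balancing moments: N × 7.458 = 3557, giving N = 477 N.
ΣFx = 0: friction at the foot balances the wall's push, so f = N_wall = 477 N.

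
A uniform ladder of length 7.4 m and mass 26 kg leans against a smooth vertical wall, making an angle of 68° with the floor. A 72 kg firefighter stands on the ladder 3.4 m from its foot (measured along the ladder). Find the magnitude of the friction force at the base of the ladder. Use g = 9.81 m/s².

Sum moments about the foot of the ladder (the floor normal and friction both act there and drop out).
Ladder weight 26×9.81 = 255.1 N acts at 3.7 m along the ladder; its horizontal arm is 3.7·cos68° = 1.386 m → τ = 353.6 N·m clockwise.
Firefighter: 72×9.81 = 706.3 N at 3.4 m → arm 1.274 m → τ = 899.8 N·m clockwise.
Wall normal N acts horizontally at the top; its moment arm is the height L sinθ = 7.4·sin68° = 6.861 m, counterclockwise.
Στ = 0 ⇒ N × 6.861 = 1253 ⇒ N = 183 N.
ΣFx = 0: friction at the foot balances the wall's push, so f = N_wall = 183 N.

f ≈ 183 N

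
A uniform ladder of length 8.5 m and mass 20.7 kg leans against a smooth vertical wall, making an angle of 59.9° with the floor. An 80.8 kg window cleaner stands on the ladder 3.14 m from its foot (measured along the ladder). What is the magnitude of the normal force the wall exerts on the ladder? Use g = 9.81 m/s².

N_wall ≈ 229 N

Choose the foot of the ladder as the axis so the floor normal and friction both act there and drop out.
Ladder weight 20.7×9.81 = 203.1 N acts at 4.25 m along the ladder; its horizontal arm is 4.25·cos59.9° = 2.131 m → τ = 432.8 N·m clockwise.
Window cleaner: 80.8×9.81 = 792.6 N at 3.14 m → arm 1.575 m → τ = 1248 N·m clockwise.
Wall normal N acts horizontally at the top; its moment arm is the height L sinθ = 8.5·sin59.9° = 7.354 m, counterclockwise.
Στ = 0 ⇒ N × 7.354 = 1681 ⇒ N = 229 N.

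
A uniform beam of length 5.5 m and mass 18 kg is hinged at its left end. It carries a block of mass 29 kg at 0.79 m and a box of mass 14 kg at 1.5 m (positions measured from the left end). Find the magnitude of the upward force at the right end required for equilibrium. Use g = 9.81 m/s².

F ≈ 167 N

Take moments about the left end.
Beam weight: 18 × 9.81 = 176.6 N down at 2.75 m → arm 2.75 m, τ = 176.6 × 2.75 = 485.6 N·m clockwise.
Block: 29 × 9.81 = 284.5 N down at 0.79 m → arm 0.79 m, τ = 284.5 × 0.79 = 224.8 N·m clockwise.
Box: 14 × 9.81 = 137.3 N down at 1.5 m → arm 1.5 m, τ = 137.3 × 1.5 = 206 N·m clockwise.
Net moment of the loads = 916.4 N·m clockwise.
The upward force F acts at the right end, arm 5.5 m, giving F × 5.5 counterclockwise.
Στ = 0 ⇒ F × 5.5 = 916.4 ⇒ F = 916.4 / 5.5 = 167 N.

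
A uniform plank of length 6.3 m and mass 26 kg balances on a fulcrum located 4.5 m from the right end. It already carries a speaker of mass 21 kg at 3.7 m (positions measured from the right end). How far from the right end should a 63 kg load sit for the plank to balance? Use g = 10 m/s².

Take moments about the fulcrum (at 4.5 m from the right end).
Beam weight: 26 × 10 = 260 N down at 3.15 m → arm 1.35 m, τ = 260 × 1.35 = 351 N·m clockwise.
Speaker: 21 × 10 = 210 N down at 3.7 m → arm 0.8 m, τ = 210 × 0.8 = 168 N·m clockwise.
Net moment of existing loads = 519 N·m clockwise.
The load weighs 63 × 10 = 630 N and must supply an equal counterclockwise moment, so its lever arm about the fulcrum is 519 / 630 = 0.824 m.
That puts it at 4.5 + 0.824 = 5.32 m from the right end.

x ≈ 5.32 m from the right end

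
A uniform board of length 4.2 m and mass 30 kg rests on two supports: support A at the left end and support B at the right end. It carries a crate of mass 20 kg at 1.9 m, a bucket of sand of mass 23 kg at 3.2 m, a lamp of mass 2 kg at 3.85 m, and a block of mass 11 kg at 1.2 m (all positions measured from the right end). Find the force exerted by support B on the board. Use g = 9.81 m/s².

Choose support A as the axis so its reaction then has zero moment arm.
Beam weight: 30 × 9.81 = 294.3 N down at 2.1 m → arm 2.1 m, τ = 294.3 × 2.1 = 618 N·m clockwise.
Crate: 20 × 9.81 = 196.2 N down at 1.9 m → arm 2.3 m, τ = 196.2 × 2.3 = 451.3 N·m clockwise.
Bucket of sand: 23 × 9.81 = 225.6 N down at 3.2 m → arm 1 m, τ = 225.6 × 1 = 225.6 N·m clockwise.
Lamp: 2 × 9.81 = 19.62 N down at 3.85 m → arm 0.35 m, τ = 19.62 × 0.35 = 6.867 N·m clockwise.
Block: 11 × 9.81 = 107.9 N down at 1.2 m → arm 3 m, τ = 107.9 × 3 = 323.7 N·m clockwise.
Net load moment about support A = 1625 N·m clockwise.
Reaction R at support B is upward at 0 m, arm 4.2 m → moment R × 4.2 counterclockwise.
Balancing moments: R × 4.2 = 1625, giving R = 387 N.

R_B ≈ 387 N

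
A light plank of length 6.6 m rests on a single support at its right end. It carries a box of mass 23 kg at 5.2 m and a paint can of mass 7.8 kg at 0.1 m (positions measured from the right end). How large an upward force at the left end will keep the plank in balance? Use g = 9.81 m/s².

Sum moments about the right end (the unknown pivot reaction has zero arm there).
Box: 23 × 9.81 = 225.6 N down at 5.2 m → arm 5.2 m, τ = 225.6 × 5.2 = 1173 N·m counterclockwise.
Paint can: 7.8 × 9.81 = 76.52 N down at 0.1 m → arm 0.1 m, τ = 76.52 × 0.1 = 7.652 N·m counterclockwise.
Net moment of the loads = 1181 N·m counterclockwise.
The upward force F acts at the left end, arm 6.6 m, giving F × 6.6 clockwise.
Balancing moments: F × 6.6 = 1181, giving F = 1181 / 6.6 = 179 N.

F ≈ 179 N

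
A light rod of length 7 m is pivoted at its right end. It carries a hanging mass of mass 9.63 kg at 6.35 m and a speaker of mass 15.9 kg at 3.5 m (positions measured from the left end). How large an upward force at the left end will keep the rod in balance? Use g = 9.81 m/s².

F ≈ 86.8 N

Choose the right end as the axis so the unknown pivot reaction has zero arm there.
Hanging mass: 9.63 × 9.81 = 94.47 N down at 6.35 m → arm 0.65 m, τ = 94.47 × 0.65 = 61.41 N·m counterclockwise.
Speaker: 15.9 × 9.81 = 156 N down at 3.5 m → arm 3.5 m, τ = 156 × 3.5 = 546 N·m counterclockwise.
Net moment of the loads = 607.4 N·m counterclockwise.
The upward force F acts at the left end, arm 7 m, giving F × 7 clockwise.
For rotational equilibrium, F × 7 = 607.4, so F = 607.4 / 7 = 86.8 N.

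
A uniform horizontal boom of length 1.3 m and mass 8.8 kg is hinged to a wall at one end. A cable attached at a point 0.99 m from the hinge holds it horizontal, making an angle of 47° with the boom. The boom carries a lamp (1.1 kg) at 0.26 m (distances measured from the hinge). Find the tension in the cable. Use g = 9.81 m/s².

Take moments about the hinge.
Beam weight: 8.8 × 9.81 = 86.33 N down at 0.65 m → arm 0.65 m, τ = 86.33 × 0.65 = 56.11 N·m clockwise.
Lamp: 1.1 × 9.81 = 10.79 N down at 0.26 m → arm 0.26 m, τ = 10.79 × 0.26 = 2.805 N·m clockwise.
Total clockwise load moment = 58.91 N·m.
The cable tension T acts at 0.99 m; only its component perpendicular to the boom, T sinθ, produces torque. sin 47° = 0.7314.
Στ = 0 ⇒ T × 0.99 × 0.7314 = 58.91 ⇒ T = 58.91 / 0.7241 = 81.4 N.

T ≈ 81.4 N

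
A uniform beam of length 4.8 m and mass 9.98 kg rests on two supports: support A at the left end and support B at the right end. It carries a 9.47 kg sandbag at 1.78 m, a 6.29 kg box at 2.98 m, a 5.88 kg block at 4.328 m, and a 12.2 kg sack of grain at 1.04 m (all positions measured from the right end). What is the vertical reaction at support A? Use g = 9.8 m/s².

Choose support B as the axis so its reaction then has zero moment arm.
Beam weight: 9.98 × 9.8 = 97.8 N down at 2.4 m → arm 2.4 m, τ = 97.8 × 2.4 = 234.7 N·m counterclockwise.
Sandbag: 9.47 × 9.8 = 92.81 N down at 1.78 m → arm 1.78 m, τ = 92.81 × 1.78 = 165.2 N·m counterclockwise.
Box: 6.29 × 9.8 = 61.64 N down at 2.98 m → arm 2.98 m, τ = 61.64 × 2.98 = 183.7 N·m counterclockwise.
Block: 5.88 × 9.8 = 57.62 N down at 4.328 m → arm 4.328 m, τ = 57.62 × 4.328 = 249.4 N·m counterclockwise.
Sack of grain: 12.2 × 9.8 = 119.6 N down at 1.04 m → arm 1.04 m, τ = 119.6 × 1.04 = 124.4 N·m counterclockwise.
Net load moment about support B = 957.4 N·m counterclockwise.
Reaction R at support A is upward at 4.8 m, arm 4.8 m → moment R × 4.8 clockwise.
Στ = 0 ⇒ R × 4.8 = 957.4 ⇒ R = 199 N.

R_A ≈ 199 N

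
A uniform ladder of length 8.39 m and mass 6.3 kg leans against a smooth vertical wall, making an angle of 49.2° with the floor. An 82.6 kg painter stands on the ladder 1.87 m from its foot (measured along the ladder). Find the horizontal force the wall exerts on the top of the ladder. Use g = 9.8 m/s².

N_wall ≈ 182 N

Take moments about the foot of the ladder.
Ladder weight 6.3×9.8 = 61.74 N acts at 4.195 m along the ladder; its horizontal arm is 4.195·cos49.2° = 2.741 m → τ = 169.2 N·m clockwise.
Painter: 82.6×9.8 = 809.5 N at 1.87 m → arm 1.222 m → τ = 989.2 N·m clockwise.
Wall normal N acts horizontally at the top; its moment arm is the height L sinθ = 8.39·sin49.2° = 6.351 m, counterclockwise.
Balancing moments: N × 6.351 = 1158, giving N = 182 N.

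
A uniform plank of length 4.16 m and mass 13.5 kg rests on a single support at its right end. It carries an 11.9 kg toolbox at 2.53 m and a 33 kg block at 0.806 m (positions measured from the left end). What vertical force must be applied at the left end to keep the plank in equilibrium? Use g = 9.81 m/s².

Sum moments about the right end (the unknown pivot reaction has zero arm there).
Beam weight: 13.5 × 9.81 = 132.4 N down at 2.08 m → arm 2.08 m, τ = 132.4 × 2.08 = 275.4 N·m counterclockwise.
Toolbox: 11.9 × 9.81 = 116.7 N down at 2.53 m → arm 1.63 m, τ = 116.7 × 1.63 = 190.2 N·m counterclockwise.
Block: 33 × 9.81 = 323.7 N down at 0.806 m → arm 3.354 m, τ = 323.7 × 3.354 = 1086 N·m counterclockwise.
Net moment of the loads = 1552 N·m counterclockwise.
The upward force F acts at the left end, arm 4.16 m, giving F × 4.16 clockwise.
For rotational equilibrium, F × 4.16 = 1552, so F = 1552 / 4.16 = 373 N.

F ≈ 373 N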